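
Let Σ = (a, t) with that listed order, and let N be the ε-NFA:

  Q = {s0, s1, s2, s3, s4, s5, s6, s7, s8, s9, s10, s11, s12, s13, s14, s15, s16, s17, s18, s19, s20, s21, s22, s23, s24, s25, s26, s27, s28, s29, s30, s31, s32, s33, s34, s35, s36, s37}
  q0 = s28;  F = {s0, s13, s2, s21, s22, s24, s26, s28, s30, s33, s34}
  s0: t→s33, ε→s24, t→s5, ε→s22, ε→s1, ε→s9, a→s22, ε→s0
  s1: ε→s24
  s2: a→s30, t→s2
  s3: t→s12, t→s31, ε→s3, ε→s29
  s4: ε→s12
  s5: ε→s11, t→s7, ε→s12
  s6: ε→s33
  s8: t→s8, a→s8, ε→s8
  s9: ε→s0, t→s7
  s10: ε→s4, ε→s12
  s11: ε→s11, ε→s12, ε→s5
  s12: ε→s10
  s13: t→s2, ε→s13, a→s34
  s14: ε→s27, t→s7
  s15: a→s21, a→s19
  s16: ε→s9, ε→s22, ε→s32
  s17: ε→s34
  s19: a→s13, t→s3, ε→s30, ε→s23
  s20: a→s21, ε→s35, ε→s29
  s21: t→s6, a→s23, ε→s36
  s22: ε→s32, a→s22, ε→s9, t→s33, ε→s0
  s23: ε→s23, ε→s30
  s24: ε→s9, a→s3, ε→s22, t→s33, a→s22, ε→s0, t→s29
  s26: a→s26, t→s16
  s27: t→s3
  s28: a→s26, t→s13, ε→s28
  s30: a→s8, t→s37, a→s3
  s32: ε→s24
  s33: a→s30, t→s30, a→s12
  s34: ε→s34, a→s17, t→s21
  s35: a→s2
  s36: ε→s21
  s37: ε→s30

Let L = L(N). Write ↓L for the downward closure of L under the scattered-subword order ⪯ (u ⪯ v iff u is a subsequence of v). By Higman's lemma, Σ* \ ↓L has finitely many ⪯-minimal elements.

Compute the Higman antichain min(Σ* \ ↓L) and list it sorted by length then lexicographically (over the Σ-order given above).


min(Σ*\↓L) = [ttaa, attta].

|Q|=38, |F|=11, |δ|=85 (44 ε).
min D↑ (10 st, q0=0, F={9}): 0:a→1,t→2 1:a→1,t→3 2:a→4,t→5 3:a→3,t→6 4:a→4,t→7 5:a→8,t→5 6:a→8,t→8 7:a→8,t→6 8:a→9,t→8 9:a→9,t→9.
'ttaa': |S_i|=[30, 28, 18, 10, 7] end={s10,s12,s29,s3,s31,s4,s8} ∉↓L; 4/4 single-dels accept.
'attta': N↓-sim [30, 27, 24, 14, 10, 7] end={s10,s12,s29,s3,s31,s4,s8} — reject; 5/5 single-dels accept.
2 minimals (antichain).


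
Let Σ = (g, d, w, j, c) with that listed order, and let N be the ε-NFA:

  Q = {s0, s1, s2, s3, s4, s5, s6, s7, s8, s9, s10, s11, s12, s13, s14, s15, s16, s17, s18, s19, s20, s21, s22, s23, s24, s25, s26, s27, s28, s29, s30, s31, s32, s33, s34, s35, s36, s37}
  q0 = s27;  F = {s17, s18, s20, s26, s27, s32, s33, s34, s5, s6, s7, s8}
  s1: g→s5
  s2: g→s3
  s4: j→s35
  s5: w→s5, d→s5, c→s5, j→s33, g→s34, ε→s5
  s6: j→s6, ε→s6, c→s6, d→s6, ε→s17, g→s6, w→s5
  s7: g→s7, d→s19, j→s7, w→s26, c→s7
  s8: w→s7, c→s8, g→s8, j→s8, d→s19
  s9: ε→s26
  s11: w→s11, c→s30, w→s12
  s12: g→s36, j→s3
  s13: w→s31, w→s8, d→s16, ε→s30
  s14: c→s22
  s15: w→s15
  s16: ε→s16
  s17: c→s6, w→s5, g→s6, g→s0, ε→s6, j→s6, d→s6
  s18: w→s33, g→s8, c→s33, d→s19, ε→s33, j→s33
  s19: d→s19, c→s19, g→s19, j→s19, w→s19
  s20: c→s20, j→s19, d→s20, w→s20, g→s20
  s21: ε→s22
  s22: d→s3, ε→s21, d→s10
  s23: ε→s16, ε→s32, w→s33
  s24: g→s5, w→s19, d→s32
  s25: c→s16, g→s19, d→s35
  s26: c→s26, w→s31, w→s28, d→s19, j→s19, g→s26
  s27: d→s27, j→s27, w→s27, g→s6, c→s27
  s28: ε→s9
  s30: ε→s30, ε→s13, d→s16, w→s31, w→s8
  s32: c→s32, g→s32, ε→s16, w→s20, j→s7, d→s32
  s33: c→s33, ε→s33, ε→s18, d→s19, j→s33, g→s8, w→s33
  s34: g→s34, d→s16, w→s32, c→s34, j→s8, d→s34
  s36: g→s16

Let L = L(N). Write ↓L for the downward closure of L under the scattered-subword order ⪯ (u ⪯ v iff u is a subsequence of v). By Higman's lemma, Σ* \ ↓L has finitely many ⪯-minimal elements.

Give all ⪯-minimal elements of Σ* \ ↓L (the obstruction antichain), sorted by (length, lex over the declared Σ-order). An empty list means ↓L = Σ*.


|Q|=38, |F|=12, |δ|=112 (18 ε).
min D↑ (11 st, q0=0, F={7}): 0:g→1,d→0,w→0,j→0,c→0 1:g→1,d→1,w→2,j→1,c→1 2:g→3,d→2,w→2,j→4,c→2 3:g→3,d→3,w→5,j→6,c→3 4:g→6,d→7,w→4,j→4,c→4 5:g→5,d→5,w→8,j→9,c→5 6:g→6,d→7,w→9,j→6,c→6 7:g→7,d→7,w→7,j→7,c→7 8:g→8,d→8,w→8,j→7,c→8 9:g→9,d→7,w→10,j→9,c→9 10:g→10,d→7,w→10,j→7,c→10.
'gwjd': run [18, 17, 14, 9, 1] end={s19} — reject; 4/4 single-dels accept.
'gwgwwj': |S_i|=[18, 17, 14, 11, 9, 6, 1] end={s19} rej; 6/6 deletions ∈↓L.
2 minimals (antichain).

min(Σ*\↓L) = [gwjd, gwgwwj].


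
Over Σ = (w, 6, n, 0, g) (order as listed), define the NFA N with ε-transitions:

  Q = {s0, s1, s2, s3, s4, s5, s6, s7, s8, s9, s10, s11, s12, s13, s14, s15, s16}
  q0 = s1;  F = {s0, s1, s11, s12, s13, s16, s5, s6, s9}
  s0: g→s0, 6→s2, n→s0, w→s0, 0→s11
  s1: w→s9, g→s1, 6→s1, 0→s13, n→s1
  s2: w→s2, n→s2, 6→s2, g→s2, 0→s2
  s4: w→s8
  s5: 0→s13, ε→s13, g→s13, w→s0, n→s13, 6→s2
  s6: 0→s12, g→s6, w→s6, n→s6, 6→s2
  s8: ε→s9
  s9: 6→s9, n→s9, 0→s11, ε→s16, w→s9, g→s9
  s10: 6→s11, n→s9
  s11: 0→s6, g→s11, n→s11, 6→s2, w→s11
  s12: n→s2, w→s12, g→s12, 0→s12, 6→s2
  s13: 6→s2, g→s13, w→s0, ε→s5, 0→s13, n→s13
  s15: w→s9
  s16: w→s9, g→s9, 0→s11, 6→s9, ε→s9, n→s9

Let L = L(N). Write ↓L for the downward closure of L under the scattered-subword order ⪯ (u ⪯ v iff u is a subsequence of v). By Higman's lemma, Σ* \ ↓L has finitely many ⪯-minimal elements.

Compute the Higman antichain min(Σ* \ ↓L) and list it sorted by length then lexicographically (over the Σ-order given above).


A = [06, w000n].

|Q|=17, |F|=9, |δ|=59 (5 ε).
min D↑ (8 st, q0=0, F={5}): 0:w→1,6→0,n→0,0→2,g→0 1:w→1,6→1,n→1,0→3,g→1 2:w→4,6→5,n→2,0→2,g→2 3:w→3,6→5,n→3,0→6,g→3 4:w→4,6→5,n→4,0→3,g→4 5:w→5,6→5,n→5,0→5,g→5 6:w→6,6→5,n→6,0→7,g→6 7:w→7,6→5,n→5,0→7,g→7 [Hopcroft].
'06': run [10, 7, 1] end={s2} ∉↓L; 2/2 deletions ∈↓L.
'w000n': N↓-sim [10, 7, 4, 3, 2, 1] end={s2} ∉↓L; 5/5 del acc.
2 words, ⪯-incomp.


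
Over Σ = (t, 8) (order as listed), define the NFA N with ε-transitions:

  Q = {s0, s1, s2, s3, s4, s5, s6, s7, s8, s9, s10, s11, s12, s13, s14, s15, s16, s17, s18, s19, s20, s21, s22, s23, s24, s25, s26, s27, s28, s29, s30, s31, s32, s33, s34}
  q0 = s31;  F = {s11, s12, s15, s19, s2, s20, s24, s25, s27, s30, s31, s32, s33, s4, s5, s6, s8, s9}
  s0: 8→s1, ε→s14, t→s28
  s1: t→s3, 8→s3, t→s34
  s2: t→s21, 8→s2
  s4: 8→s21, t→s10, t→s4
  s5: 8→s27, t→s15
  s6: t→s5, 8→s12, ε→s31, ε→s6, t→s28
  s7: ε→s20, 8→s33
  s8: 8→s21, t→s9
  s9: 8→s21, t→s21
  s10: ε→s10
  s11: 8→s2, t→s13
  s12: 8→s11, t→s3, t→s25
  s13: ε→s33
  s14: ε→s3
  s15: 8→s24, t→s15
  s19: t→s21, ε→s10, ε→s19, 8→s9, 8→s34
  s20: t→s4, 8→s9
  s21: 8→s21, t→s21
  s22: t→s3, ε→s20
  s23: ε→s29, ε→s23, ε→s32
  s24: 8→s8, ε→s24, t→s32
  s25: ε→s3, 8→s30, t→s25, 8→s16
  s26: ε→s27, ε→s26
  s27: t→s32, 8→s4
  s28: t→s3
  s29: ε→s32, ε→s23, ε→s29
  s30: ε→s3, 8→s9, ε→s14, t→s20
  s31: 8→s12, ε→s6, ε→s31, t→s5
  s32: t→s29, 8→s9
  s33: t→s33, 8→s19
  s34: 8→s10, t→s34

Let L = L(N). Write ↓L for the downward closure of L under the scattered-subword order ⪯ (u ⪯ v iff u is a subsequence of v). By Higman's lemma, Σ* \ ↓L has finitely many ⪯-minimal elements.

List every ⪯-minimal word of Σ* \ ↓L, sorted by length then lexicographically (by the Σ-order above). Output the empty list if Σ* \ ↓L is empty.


Antichain: [t888, 888t, t8t8t, tt88tt, 8t8tt8].

|Q|=35, |F|=18, |δ|=77 (24 ε).
min D↑ (18 st, q0=0, F={15}): 0:t→1,8→2 1:t→3,8→4 2:t→5,8→6 3:t→3,8→7 4:t→8,8→9 5:t→5,8→10 6:t→11,8→12 7:t→8,8→13 8:t→8,8→14 9:t→9,8→15 10:t→16,8→14 11:t→11,8→17 12:t→15,8→12 13:t→14,8→15 14:t→15,8→15 15:t→15,8→15 16:t→9,8→14 17:t→15,8→14 [Hopcroft].
't888': run [28, 23, 17, 6, 2] end={s10,s21} rej; 4/4 single-dels accept.
'888t': N↓-sim [28, 23, 16, 6, 3] end={s10,s21,s34} — reject; 4/4 del acc.
't8t8t': run [28, 23, 17, 9, 3, 1] end={s21} rej; 5/5 single-dels accept.
'tt88tt': |S_i|=[28, 23, 19, 16, 5, 4, 3] end={s10,s21,s34} — reject; 6/6 deletions ∈↓L.
'8t8tt8': |S_i|=[28, 23, 17, 11, 6, 4, 2] end={s10,s21} ∉↓L; 6/6 del acc.
5 minimals (antichain).


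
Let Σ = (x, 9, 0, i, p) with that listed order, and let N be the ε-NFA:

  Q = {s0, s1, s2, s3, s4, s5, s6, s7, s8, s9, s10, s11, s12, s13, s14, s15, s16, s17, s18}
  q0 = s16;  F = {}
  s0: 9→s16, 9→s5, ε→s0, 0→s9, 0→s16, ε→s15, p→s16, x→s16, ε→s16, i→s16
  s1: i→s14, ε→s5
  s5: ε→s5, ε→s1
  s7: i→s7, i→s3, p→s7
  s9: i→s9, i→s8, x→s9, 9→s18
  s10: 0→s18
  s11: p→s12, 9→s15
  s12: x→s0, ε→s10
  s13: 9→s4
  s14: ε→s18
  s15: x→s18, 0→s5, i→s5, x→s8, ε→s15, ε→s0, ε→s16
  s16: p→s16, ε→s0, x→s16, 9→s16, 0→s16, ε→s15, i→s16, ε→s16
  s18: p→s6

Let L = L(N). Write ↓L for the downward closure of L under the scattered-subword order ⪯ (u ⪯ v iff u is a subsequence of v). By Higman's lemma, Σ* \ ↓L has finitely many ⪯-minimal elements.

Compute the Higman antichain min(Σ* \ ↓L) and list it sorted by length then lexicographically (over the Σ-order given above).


A = [ε].

|Q|=19, |F|=0, |δ|=44 (14 ε).
min D↑ (1 st, q0=0, F={0}): 0:x→0,9→0,0→0,i→0,p→0 (ε-aug+det+¬).
ε ∈ L(D↑) — L = ∅.


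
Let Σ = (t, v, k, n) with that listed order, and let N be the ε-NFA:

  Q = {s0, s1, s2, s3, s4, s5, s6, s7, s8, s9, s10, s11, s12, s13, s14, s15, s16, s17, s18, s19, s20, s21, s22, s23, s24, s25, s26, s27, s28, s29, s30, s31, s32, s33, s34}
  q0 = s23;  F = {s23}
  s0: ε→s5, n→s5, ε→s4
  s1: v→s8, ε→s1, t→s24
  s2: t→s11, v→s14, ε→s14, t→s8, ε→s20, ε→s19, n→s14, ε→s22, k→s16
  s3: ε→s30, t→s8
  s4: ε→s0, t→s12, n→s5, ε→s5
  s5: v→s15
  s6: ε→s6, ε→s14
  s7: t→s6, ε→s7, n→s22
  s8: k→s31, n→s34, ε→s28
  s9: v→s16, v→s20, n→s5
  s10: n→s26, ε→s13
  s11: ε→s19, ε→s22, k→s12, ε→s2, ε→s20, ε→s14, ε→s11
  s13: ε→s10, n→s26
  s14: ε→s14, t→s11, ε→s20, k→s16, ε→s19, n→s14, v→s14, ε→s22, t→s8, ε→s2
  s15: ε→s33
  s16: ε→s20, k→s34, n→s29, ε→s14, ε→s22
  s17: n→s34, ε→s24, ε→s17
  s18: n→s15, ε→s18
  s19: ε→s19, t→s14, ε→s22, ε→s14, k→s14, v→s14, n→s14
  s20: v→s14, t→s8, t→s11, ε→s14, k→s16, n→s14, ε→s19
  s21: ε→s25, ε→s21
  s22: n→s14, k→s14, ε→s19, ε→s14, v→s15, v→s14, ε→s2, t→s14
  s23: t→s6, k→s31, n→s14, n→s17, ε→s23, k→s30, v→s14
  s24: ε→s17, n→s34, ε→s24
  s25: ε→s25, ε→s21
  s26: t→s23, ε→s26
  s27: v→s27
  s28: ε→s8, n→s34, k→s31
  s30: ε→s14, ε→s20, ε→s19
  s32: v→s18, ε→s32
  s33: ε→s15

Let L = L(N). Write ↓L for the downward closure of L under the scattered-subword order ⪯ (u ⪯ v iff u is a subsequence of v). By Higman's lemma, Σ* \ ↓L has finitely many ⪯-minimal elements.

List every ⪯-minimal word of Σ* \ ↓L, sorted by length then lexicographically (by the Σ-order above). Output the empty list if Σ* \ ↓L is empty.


|Q|=35, |F|=1, |δ|=113 (56 ε).
min D↑ (2 st, q0=0, F={1}): 0:t→1,v→1,k→1,n→1 1:t→1,v→1,k→1,n→1 (ε-aug+det+¬).
't': |S_i|=[20, 16] end={s11,s12,s14,s15,s16,s19,s2,s20,s22,s28,s29,s31,…} — reject; 1/1 del acc.
'v': N↓-sim [20, 15] end={s11,s12,s14,s15,s16,s19,s2,s20,s22,s28,s29,s31,…} ∉↓L; 1/1 single-dels accept.
'k': run [20, 16] end={s11,s12,s14,s15,s16,s19,s2,s20,s22,s28,s29,s30,…} — reject; 1/1 deletions ∈↓L.
'n': N↓-sim [20, 17] end={s11,s12,s14,s15,s16,s17,s19,s2,s20,s22,s24,s28,…} rej; 1/1 single-dels accept.
4 minimals (antichain).

Antichain: [t, v, k, n].


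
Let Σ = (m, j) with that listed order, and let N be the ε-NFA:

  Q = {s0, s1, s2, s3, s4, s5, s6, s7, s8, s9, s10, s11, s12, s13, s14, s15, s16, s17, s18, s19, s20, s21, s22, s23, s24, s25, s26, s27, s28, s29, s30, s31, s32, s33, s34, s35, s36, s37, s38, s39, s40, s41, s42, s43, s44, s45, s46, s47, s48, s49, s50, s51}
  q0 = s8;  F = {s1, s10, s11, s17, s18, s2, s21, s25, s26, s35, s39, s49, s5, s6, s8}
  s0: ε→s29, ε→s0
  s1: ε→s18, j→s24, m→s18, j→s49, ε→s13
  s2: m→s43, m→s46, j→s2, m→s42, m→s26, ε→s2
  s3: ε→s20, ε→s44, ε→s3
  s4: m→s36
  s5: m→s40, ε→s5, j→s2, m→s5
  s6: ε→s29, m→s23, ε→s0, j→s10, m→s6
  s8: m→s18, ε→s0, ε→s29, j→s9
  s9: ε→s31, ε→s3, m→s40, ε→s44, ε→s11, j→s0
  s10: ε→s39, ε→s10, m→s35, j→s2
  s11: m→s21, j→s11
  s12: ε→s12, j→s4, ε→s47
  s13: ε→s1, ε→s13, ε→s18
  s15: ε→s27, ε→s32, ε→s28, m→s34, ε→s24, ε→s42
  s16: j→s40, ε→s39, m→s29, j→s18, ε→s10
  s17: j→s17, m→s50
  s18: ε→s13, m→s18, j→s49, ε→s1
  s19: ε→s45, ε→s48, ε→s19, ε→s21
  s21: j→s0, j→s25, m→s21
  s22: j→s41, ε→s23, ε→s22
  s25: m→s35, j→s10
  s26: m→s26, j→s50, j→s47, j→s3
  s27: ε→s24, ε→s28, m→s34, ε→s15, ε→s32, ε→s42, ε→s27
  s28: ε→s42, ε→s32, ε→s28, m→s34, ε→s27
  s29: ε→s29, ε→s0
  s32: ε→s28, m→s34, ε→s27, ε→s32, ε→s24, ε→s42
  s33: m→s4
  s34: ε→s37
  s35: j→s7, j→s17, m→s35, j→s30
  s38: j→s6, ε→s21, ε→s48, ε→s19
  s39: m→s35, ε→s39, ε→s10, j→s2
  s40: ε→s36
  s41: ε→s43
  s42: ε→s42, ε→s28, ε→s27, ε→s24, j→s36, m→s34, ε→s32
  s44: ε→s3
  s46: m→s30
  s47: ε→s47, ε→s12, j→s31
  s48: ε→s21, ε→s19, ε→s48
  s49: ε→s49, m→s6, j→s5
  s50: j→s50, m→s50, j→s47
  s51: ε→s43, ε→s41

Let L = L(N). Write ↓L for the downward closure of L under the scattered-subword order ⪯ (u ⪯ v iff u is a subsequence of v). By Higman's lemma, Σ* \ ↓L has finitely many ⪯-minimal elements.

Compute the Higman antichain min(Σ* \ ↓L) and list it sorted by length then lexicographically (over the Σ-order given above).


|Q|=52, |F|=15, |δ|=140 (78 ε).
min D↑ (14 st, q0=0, F={13}): 0:m→1,j→2 1:m→1,j→3 2:m→4,j→2 3:m→5,j→6 4:m→4,j→7 5:m→5,j→8 6:m→6,j→9 7:m→10,j→8 8:m→10,j→9 9:m→11,j→9 10:m→10,j→12 11:m→11,j→13 12:m→13,j→12 13:m→13,j→13 [Hopcroft].
'mjjjmj': |S_i|=[42, 39, 35, 29, 24, 21, 9] end={s12,s20,s3,s31,s36,s4,s44,s47,s50} rej; 6/6 single-dels accept.
'jmjmjm': |S_i|=[42, 38, 35, 30, 24, 12, 6] end={s12,s31,s36,s4,s47,s50} rej; 6/6 del acc.
2 obstructions.

A = [mjjjmj, jmjmjm].


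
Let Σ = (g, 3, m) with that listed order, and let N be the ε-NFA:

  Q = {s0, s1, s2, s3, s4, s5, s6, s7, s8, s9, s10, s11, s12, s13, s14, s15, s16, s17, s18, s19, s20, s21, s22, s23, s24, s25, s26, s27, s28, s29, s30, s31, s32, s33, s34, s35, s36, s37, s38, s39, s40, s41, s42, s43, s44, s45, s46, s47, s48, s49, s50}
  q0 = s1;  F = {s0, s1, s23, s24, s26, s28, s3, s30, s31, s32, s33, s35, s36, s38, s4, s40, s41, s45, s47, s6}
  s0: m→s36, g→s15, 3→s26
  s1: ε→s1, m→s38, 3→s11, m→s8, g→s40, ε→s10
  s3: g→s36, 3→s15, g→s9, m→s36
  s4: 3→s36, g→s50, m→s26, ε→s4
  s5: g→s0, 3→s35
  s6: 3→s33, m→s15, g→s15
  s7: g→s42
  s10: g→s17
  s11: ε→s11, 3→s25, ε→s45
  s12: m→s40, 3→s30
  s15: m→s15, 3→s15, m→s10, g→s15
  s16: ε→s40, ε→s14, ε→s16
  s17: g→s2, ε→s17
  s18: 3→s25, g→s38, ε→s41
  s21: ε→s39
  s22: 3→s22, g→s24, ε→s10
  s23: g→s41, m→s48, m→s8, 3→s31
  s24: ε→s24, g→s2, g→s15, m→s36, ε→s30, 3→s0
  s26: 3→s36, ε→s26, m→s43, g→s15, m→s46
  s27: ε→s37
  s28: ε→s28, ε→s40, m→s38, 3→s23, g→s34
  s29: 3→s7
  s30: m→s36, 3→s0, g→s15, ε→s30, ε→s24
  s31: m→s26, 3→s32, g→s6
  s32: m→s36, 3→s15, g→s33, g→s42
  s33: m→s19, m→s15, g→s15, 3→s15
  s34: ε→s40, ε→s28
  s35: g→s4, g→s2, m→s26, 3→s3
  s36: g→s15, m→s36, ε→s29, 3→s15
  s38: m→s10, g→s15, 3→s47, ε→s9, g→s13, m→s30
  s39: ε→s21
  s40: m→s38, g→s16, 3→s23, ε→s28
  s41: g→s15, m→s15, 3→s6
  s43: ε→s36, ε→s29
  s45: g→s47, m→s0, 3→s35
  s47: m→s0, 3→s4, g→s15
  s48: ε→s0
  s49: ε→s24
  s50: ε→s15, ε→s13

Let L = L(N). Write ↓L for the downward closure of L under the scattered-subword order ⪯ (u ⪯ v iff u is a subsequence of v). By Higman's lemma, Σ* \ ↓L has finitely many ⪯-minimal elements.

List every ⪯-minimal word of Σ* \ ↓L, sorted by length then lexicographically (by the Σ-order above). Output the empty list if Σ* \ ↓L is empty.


A = [mg, 3gg, g3gm, 3333, 3mm3, mmm3].

|Q|=51, |F|=20, |δ|=119 (32 ε).
min D↑ (19 st, q0=0, F={8}): 0:g→1,3→2,m→3 1:g→1,3→4,m→3 2:g→5,3→6,m→7 3:g→8,3→5,m→9 4:g→10,3→11,m→7 5:g→8,3→12,m→7 6:g→12,3→13,m→14 7:g→8,3→14,m→15 8:g→8,3→8,m→8 9:g→8,3→7,m→15 10:g→8,3→16,m→8 11:g→16,3→17,m→14 12:g→8,3→15,m→14 13:g→15,3→8,m→15 14:g→8,3→15,m→15 15:g→8,3→8,m→15 16:g→8,3→18,m→8 17:g→18,3→8,m→15 18:g→8,3→8,m→8 [Hopcroft].
'mg': N↓-sim [40, 23, 7] end={s10,s13,s15,s17,s2,s42,s50} rej; 2/2 del acc.
'3gg': N↓-sim [40, 31, 21, 7] end={s10,s13,s15,s17,s2,s42,s50} rej; 3/3 single-dels accept.
'g3gm': run [40, 34, 25, 11, 5] end={s10,s15,s17,s19,s2} ∉↓L; 4/4 deletions ∈↓L.
'3333': run [40, 31, 23, 13, 6] end={s10,s15,s17,s2,s42,s7} ∉↓L; 4/4 del acc.
'3mm3': N↓-sim [40, 31, 15, 10, 6] end={s10,s15,s17,s2,s42,s7} ∉↓L; 4/4 single-dels accept.
'mmm3': |S_i|=[40, 23, 14, 10, 6] end={s10,s15,s17,s2,s42,s7} ∉↓L; 4/4 del acc.
6 minimals (antichain).


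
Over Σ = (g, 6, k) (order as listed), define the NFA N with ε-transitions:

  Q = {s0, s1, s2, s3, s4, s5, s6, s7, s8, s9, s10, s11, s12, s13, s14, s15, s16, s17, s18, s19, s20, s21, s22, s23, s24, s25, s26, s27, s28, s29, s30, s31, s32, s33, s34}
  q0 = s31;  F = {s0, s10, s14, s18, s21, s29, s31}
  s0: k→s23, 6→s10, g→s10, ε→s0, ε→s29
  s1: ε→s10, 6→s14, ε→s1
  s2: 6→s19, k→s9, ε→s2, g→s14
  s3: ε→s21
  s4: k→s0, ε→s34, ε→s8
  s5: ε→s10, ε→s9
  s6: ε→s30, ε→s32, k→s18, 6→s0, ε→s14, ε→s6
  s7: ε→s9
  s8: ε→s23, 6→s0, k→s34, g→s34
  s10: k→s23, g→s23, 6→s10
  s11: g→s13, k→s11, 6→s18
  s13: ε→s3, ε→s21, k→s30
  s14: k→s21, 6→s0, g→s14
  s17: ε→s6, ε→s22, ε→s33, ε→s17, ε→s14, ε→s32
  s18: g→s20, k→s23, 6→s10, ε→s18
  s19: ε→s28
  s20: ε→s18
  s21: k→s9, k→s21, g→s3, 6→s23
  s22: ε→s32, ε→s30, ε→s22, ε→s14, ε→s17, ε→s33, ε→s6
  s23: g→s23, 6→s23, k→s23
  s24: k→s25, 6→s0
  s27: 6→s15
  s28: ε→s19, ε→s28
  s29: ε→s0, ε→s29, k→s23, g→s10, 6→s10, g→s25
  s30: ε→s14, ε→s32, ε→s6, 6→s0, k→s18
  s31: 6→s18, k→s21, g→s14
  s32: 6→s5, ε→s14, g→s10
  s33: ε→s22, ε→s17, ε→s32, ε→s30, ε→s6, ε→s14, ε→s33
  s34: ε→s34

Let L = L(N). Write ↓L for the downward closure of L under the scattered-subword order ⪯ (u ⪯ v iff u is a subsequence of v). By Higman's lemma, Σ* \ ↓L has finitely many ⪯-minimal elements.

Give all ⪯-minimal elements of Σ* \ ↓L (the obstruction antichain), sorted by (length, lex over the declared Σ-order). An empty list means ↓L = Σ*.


|Q|=35, |F|=7, |δ|=97 (50 ε).
min D↑ (7 st, q0=0, F={6}): 0:g→1,6→2,k→3 1:g→1,6→4,k→3 2:g→2,6→5,k→6 3:g→3,6→6,k→3 4:g→5,6→5,k→6 5:g→6,6→5,k→6 6:g→6,6→6,k→6 (ε-aug+det+¬).
'6k': |S_i|=[12, 7, 1] end={s23} — reject; 2/2 single-dels accept.
'k6': run [12, 4, 1] end={s23} ∉↓L; 2/2 deletions ∈↓L.
'66g': |S_i|=[12, 7, 2, 1] end={s23} — reject; 3/3 del acc.
'g6gg': run [12, 11, 5, 3, 1] end={s23} — reject; 4/4 deletions ∈↓L.
4 words, ⪯-incomp.

Antichain: [6k, k6, 66g, g6gg].


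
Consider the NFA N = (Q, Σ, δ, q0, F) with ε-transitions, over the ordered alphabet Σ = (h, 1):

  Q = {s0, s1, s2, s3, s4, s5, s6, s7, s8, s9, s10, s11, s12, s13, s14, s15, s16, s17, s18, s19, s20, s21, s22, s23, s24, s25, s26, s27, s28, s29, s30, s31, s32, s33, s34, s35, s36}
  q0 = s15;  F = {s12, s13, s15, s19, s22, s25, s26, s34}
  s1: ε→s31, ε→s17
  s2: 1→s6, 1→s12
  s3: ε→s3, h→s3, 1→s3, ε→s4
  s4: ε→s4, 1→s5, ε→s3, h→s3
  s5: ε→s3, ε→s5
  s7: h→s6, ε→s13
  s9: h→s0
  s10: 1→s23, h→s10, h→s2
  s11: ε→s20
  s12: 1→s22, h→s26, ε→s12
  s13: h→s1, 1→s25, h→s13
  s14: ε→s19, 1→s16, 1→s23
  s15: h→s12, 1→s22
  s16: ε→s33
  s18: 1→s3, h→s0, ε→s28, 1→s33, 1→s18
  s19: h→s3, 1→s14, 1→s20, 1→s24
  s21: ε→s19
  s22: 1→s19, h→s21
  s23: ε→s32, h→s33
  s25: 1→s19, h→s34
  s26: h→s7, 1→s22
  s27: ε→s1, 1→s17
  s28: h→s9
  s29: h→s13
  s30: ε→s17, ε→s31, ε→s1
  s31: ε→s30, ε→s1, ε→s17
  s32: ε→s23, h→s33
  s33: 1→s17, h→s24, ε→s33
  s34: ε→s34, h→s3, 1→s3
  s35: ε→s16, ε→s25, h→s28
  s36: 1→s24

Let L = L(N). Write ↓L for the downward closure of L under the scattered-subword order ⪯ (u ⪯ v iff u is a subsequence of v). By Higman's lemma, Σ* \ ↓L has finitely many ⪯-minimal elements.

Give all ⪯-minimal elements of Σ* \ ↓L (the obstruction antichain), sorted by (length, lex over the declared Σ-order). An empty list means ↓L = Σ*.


min(Σ*\↓L) = [1hh, 11h, hhh1h1].

|Q|=37, |F|=8, |δ|=73 (28 ε).
min D↑ (9 st, q0=0, F={6}): 0:h→1,1→2 1:h→3,1→2 2:h→4,1→4 3:h→5,1→2 4:h→6,1→4 5:h→5,1→7 6:h→6,1→6 7:h→8,1→4 8:h→6,1→6.
'1hh': |S_i|=[25, 16, 14, 6] end={s17,s24,s3,s33,s4,s5} — reject; 3/3 single-dels accept.
'11h': run [25, 16, 12, 6] end={s17,s24,s3,s33,s4,s5} ∉↓L; 3/3 single-dels accept.
'hhh1h1': N↓-sim [25, 24, 23, 21, 14, 7, 4] end={s17,s3,s4,s5} — reject; 6/6 single-dels accept.
3 words, ⪯-incomp.


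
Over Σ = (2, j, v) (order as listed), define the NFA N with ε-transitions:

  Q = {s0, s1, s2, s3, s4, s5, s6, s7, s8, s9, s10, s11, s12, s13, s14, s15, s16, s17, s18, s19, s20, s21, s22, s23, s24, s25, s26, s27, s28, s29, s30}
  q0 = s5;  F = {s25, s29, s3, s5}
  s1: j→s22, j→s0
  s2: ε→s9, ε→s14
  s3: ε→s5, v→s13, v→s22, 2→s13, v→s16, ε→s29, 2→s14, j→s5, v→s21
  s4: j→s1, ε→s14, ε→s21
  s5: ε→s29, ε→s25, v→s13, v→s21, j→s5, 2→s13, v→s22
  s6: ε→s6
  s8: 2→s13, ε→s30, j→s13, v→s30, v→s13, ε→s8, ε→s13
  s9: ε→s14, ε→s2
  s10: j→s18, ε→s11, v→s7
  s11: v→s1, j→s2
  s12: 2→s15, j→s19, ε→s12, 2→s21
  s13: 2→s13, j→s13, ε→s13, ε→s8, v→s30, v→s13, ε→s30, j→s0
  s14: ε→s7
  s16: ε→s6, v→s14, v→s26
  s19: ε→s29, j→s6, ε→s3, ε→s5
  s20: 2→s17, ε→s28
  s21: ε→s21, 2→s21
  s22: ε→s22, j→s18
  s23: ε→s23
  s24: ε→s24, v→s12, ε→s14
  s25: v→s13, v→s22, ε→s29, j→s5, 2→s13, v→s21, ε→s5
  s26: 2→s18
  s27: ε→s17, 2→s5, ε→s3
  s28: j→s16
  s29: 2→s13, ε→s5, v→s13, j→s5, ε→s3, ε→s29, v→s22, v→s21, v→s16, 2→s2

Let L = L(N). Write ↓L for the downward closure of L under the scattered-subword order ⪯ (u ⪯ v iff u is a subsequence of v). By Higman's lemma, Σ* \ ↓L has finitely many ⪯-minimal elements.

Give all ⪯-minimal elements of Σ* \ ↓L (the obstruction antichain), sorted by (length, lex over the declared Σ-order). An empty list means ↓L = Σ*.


Antichain: [2, v].

|Q|=31, |F|=4, |δ|=90 (37 ε).
min D↑ (2 st, q0=0, F={1}): 0:2→1,j→0,v→1 1:2→1,j→1,v→1 [Hopcroft].
'2': run [18, 10] end={s0,s13,s14,s18,s2,s21,s30,s7,s8,s9} ∉↓L; 1/1 del acc.
'v': N↓-sim [18, 12] end={s0,s13,s14,s16,s18,s21,s22,s26,s30,s6,s7,s8} ∉↓L; 1/1 del acc.
2 obstructions.


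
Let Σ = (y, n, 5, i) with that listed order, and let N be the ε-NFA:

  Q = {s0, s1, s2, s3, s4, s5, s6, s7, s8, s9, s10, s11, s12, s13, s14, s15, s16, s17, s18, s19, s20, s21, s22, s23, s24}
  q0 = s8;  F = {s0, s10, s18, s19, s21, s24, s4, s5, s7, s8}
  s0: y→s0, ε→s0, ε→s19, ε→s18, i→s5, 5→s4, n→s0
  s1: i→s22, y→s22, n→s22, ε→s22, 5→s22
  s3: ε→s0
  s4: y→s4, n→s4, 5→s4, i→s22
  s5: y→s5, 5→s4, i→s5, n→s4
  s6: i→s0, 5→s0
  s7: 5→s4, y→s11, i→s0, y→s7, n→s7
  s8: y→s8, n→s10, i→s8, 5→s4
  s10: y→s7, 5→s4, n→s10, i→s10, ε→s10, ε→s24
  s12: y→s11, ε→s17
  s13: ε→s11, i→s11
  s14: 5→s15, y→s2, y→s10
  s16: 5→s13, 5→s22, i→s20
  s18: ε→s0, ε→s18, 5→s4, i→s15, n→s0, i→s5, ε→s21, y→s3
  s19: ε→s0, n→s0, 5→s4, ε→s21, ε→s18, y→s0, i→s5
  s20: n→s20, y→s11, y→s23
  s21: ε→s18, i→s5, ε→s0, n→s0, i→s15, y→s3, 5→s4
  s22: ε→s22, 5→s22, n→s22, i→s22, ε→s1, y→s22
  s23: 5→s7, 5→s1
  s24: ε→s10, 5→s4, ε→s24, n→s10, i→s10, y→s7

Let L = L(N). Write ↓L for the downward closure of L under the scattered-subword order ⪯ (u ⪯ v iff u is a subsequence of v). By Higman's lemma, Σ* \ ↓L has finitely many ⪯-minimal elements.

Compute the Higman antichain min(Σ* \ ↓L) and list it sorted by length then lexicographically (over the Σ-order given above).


|Q|=25, |F|=10, |δ|=87 (21 ε).
min D↑ (7 st, q0=0, F={4}): 0:y→0,n→1,5→2,i→0 1:y→3,n→1,5→2,i→1 2:y→2,n→2,5→2,i→4 3:y→3,n→3,5→2,i→5 4:y→4,n→4,5→4,i→4 5:y→5,n→5,5→2,i→6 6:y→6,n→2,5→2,i→6.
'5i': |S_i|=[15, 3, 2] end={s1,s22} — reject; 2/2 del acc.
'nyiini': |S_i|=[15, 14, 12, 10, 5, 3, 2] end={s1,s22} rej; 6/6 del acc.
2 obstructions.

Antichain: [5i, nyiini].


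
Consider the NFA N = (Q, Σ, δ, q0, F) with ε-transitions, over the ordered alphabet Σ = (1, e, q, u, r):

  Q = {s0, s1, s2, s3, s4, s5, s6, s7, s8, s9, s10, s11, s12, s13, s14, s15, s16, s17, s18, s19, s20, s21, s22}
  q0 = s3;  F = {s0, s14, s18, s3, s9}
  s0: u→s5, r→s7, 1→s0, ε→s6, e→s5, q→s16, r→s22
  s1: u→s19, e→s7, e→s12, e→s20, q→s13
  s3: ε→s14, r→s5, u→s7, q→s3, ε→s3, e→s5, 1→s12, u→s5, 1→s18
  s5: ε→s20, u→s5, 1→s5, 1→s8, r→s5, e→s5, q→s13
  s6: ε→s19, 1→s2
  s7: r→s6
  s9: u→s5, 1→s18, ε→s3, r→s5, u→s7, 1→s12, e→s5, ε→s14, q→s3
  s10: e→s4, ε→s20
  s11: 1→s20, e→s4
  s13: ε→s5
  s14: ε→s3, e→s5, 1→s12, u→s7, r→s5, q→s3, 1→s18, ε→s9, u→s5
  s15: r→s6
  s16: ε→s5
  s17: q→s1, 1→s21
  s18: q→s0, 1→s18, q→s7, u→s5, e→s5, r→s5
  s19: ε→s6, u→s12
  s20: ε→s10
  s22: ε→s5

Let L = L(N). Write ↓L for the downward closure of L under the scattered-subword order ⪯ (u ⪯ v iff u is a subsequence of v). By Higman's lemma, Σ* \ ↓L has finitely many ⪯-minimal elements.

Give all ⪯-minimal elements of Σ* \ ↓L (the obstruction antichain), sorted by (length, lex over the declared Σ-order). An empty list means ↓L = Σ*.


min(Σ*\↓L) = [e, u, r, 1qq].

|Q|=23, |F|=5, |δ|=68 (15 ε).
min D↑ (4 st, q0=0, F={2}): 0:1→1,e→2,q→0,u→2,r→2 1:1→1,e→2,q→3,u→2,r→2 2:1→2,e→2,q→2,u→2,r→2 3:1→3,e→2,q→2,u→2,r→2.
'e': N↓-sim [18, 6] end={s10,s13,s20,s4,s5,s8} ∉↓L; 1/1 single-dels accept.
'u': run [18, 11] end={s10,s12,s13,s19,s2,s20,s4,s5,s6,s7,s8} ∉↓L; 1/1 del acc.
'r': N↓-sim [18, 12] end={s10,s12,s13,s19,s2,s20,s22,s4,s5,s6,s7,s8} rej; 1/1 deletions ∈↓L.
'1qq': run [18, 15, 14, 7] end={s10,s13,s16,s20,s4,s5,s8} — reject; 3/3 single-dels accept.
4 minimals (antichain).


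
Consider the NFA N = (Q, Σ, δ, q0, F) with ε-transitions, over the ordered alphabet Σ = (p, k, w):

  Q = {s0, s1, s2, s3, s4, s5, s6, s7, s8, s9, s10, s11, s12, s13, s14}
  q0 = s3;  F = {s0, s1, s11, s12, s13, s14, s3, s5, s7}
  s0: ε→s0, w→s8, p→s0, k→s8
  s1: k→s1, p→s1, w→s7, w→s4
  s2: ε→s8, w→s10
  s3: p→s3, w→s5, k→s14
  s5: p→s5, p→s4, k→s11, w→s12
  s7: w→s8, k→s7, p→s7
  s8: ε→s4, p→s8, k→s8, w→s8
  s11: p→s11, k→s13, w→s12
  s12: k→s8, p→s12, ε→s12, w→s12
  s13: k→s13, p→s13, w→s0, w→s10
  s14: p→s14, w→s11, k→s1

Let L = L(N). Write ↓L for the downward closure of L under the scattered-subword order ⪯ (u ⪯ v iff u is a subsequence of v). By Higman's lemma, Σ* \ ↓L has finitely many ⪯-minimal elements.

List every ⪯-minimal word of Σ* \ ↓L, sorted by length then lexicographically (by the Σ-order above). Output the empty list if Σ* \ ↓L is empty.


min(Σ*\↓L) = [wwk, kkww].

|Q|=15, |F|=9, |δ|=38 (4 ε).
min D↑ (10 st, q0=0, F={8}): 0:p→0,k→1,w→2 1:p→1,k→3,w→4 2:p→2,k→4,w→5 3:p→3,k→3,w→6 4:p→4,k→7,w→5 5:p→5,k→8,w→5 6:p→6,k→6,w→8 7:p→7,k→7,w→9 8:p→8,k→8,w→8 9:p→9,k→8,w→8 [Hopcroft].
'wwk': run [12, 9, 5, 2] end={s4,s8} — reject; 3/3 single-dels accept.
'kkww': run [12, 10, 7, 5, 2] end={s4,s8} ∉↓L; 4/4 del acc.
2 words, ⪯-incomp.


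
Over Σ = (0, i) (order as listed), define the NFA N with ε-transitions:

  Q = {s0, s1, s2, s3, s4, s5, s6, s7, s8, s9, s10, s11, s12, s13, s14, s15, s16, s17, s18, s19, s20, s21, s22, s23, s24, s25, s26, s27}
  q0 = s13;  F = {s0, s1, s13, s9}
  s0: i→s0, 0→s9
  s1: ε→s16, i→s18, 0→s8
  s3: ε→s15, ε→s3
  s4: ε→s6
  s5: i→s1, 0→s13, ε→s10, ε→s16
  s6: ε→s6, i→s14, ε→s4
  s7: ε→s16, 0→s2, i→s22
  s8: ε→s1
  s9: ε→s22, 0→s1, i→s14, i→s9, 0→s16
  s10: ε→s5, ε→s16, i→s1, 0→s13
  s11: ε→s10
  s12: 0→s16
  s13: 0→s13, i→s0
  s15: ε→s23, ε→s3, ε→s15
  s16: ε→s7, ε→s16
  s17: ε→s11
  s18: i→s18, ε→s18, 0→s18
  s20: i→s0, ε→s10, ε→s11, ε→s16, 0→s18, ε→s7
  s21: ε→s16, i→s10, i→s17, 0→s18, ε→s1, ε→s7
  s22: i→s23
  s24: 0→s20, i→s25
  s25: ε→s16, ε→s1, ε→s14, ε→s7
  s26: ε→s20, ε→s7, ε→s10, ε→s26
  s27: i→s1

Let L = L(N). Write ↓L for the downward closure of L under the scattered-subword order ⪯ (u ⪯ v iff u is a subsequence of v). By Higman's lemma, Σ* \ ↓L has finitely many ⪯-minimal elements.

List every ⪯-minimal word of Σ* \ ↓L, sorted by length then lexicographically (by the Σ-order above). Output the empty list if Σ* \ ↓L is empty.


Antichain: [i00i].

|Q|=28, |F|=4, |δ|=65 (36 ε).
min D↑ (5 st, q0=0, F={4}): 0:0→0,i→1 1:0→2,i→1 2:0→3,i→2 3:0→3,i→4 4:0→4,i→4 [Hopcroft].
'i00i': run [12, 11, 10, 8, 3] end={s18,s22,s23} — reject; 4/4 single-dels accept.
1 obstructions.


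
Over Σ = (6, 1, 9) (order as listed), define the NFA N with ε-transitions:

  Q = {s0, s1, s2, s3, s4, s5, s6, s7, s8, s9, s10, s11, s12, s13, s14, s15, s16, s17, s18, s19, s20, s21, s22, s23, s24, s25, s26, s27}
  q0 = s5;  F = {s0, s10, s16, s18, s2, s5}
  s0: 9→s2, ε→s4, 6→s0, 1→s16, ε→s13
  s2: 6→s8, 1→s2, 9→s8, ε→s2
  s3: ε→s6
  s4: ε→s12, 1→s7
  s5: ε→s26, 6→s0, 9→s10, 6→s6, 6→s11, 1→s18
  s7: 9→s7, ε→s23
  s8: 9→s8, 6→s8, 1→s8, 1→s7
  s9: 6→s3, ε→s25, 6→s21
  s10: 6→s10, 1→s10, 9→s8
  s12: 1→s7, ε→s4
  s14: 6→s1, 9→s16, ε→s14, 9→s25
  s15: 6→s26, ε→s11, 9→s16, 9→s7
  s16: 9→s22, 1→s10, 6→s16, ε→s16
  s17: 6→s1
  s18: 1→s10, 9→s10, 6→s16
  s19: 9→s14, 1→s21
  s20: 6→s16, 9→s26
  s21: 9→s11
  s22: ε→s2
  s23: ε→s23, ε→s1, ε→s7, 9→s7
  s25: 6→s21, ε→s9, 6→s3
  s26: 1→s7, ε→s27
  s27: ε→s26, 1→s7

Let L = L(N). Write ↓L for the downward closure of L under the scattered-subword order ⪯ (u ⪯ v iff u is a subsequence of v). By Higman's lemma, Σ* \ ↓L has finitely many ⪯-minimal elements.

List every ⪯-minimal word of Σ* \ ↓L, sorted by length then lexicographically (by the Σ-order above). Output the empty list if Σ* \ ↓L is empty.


Antichain: [99, 696, 119].

|Q|=28, |F|=6, |δ|=65 (19 ε).
min D↑ (7 st, q0=0, F={6}): 0:6→1,1→2,9→3 1:6→1,1→4,9→5 2:6→4,1→3,9→3 3:6→3,1→3,9→6 4:6→4,1→3,9→5 5:6→6,1→5,9→6 6:6→6,1→6,9→6 [Hopcroft].
'99': run [18, 7, 4] end={s1,s23,s7,s8} ∉↓L; 2/2 del acc.
'696': N↓-sim [18, 14, 6, 4] end={s1,s23,s7,s8} rej; 3/3 del acc.
'119': N↓-sim [18, 9, 6, 4] end={s1,s23,s7,s8} ∉↓L; 3/3 deletions ∈↓L.
3 minimals (antichain).


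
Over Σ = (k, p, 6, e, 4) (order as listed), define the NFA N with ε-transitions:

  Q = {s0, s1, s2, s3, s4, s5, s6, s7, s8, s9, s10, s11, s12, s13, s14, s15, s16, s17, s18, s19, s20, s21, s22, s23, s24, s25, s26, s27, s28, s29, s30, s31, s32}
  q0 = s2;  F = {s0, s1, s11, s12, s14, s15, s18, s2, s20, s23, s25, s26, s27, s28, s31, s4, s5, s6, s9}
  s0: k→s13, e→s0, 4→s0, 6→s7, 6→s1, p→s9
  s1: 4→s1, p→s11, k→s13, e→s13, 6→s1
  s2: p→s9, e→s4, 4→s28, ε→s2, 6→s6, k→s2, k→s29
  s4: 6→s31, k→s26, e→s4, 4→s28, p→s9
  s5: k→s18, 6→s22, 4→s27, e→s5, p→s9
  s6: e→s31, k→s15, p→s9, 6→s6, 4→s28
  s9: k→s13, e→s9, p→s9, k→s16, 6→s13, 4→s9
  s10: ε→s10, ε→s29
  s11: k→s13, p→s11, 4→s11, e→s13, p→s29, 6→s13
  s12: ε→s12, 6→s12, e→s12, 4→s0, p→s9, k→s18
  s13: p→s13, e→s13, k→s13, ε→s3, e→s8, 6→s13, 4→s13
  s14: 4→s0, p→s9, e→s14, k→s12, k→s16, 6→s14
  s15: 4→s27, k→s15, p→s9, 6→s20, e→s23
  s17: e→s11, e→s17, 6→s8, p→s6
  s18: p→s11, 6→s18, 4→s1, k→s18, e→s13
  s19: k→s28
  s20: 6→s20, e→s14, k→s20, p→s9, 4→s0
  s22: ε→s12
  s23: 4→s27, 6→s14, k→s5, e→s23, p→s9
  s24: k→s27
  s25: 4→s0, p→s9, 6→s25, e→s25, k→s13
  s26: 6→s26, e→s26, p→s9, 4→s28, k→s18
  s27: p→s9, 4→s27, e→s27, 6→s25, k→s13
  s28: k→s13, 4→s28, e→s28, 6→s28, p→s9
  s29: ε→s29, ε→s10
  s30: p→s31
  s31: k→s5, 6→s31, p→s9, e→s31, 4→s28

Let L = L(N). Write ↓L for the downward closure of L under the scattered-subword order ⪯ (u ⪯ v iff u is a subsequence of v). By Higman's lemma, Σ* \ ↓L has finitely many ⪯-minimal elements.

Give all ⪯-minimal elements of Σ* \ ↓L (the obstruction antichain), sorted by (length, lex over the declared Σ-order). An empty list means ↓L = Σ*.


|Q|=33, |F|=19, |δ|=121 (8 ε).
min D↑ (20 st, q0=0, F={5}): 0:k→0,p→1,6→2,e→3,4→4 1:k→5,p→1,6→5,e→1,4→1 2:k→6,p→1,6→2,e→7,4→4 3:k→8,p→1,6→7,e→3,4→4 4:k→5,p→1,6→4,e→4,4→4 5:k→5,p→5,6→5,e→5,4→5 6:k→6,p→1,6→9,e→10,4→11 7:k→12,p→1,6→7,e→7,4→4 8:k→13,p→1,6→8,e→8,4→4 9:k→9,p→1,6→9,e→14,4→15 10:k→12,p→1,6→14,e→10,4→11 11:k→5,p→1,6→16,e→11,4→11 12:k→13,p→1,6→17,e→12,4→11 13:k→13,p→18,6→13,e→5,4→19 14:k→17,p→1,6→14,e→14,4→15 15:k→5,p→1,6→19,e→15,4→15 16:k→5,p→1,6→16,e→16,4→15 17:k→13,p→1,6→17,e→17,4→15 18:k→5,p→18,6→5,e→5,4→18 19:k→5,p→18,6→19,e→5,4→19 (ε-aug+det+¬).
'pk': |S_i|=[27, 8, 4] end={s13,s16,s3,s8} rej; 2/2 deletions ∈↓L.
'p6': run [27, 8, 3] end={s13,s3,s8} ∉↓L; 2/2 single-dels accept.
'4k': |S_i|=[27, 14, 4] end={s13,s16,s3,s8} ∉↓L; 2/2 deletions ∈↓L.
'ekke': |S_i|=[27, 23, 19, 9, 3] end={s13,s3,s8} rej; 4/4 deletions ∈↓L.
'6k646e': N↓-sim [27, 25, 21, 17, 11, 8, 3] end={s13,s3,s8} — reject; 6/6 single-dels accept.
5 minimals (antichain).

A = [pk, p6, 4k, ekke, 6k646e].


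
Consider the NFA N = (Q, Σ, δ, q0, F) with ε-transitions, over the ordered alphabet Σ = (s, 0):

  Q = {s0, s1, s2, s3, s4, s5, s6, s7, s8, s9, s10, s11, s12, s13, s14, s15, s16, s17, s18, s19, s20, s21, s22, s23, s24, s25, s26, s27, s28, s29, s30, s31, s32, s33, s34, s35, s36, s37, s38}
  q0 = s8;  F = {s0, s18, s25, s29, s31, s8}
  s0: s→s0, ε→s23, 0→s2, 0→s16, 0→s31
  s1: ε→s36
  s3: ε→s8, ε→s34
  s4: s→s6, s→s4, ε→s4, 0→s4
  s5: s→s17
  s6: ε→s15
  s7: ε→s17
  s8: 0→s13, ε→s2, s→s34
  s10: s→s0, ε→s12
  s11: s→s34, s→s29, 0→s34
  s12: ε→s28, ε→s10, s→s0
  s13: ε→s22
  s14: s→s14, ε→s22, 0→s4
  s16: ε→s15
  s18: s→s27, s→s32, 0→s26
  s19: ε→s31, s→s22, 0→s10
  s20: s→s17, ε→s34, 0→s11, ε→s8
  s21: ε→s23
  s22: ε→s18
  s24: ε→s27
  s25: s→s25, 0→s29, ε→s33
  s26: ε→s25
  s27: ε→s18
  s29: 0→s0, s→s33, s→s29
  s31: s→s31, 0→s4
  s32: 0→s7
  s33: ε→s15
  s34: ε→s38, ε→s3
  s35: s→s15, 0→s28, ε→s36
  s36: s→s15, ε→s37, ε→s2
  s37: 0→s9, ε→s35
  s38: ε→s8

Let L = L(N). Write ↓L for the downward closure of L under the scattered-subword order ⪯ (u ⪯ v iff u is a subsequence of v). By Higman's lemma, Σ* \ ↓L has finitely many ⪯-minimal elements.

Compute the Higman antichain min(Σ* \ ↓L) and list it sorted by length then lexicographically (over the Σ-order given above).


|Q|=39, |F|=6, |δ|=67 (31 ε).
min D↑ (7 st, q0=0, F={6}): 0:s→0,0→1 1:s→1,0→2 2:s→2,0→3 3:s→3,0→4 4:s→4,0→5 5:s→5,0→6 6:s→6,0→6 [Hopcroft].
'000000': N↓-sim [23, 19, 14, 10, 8, 6, 3] end={s15,s4,s6} — reject; 6/6 del acc.
1 minimals (antichain).

Antichain: [000000].


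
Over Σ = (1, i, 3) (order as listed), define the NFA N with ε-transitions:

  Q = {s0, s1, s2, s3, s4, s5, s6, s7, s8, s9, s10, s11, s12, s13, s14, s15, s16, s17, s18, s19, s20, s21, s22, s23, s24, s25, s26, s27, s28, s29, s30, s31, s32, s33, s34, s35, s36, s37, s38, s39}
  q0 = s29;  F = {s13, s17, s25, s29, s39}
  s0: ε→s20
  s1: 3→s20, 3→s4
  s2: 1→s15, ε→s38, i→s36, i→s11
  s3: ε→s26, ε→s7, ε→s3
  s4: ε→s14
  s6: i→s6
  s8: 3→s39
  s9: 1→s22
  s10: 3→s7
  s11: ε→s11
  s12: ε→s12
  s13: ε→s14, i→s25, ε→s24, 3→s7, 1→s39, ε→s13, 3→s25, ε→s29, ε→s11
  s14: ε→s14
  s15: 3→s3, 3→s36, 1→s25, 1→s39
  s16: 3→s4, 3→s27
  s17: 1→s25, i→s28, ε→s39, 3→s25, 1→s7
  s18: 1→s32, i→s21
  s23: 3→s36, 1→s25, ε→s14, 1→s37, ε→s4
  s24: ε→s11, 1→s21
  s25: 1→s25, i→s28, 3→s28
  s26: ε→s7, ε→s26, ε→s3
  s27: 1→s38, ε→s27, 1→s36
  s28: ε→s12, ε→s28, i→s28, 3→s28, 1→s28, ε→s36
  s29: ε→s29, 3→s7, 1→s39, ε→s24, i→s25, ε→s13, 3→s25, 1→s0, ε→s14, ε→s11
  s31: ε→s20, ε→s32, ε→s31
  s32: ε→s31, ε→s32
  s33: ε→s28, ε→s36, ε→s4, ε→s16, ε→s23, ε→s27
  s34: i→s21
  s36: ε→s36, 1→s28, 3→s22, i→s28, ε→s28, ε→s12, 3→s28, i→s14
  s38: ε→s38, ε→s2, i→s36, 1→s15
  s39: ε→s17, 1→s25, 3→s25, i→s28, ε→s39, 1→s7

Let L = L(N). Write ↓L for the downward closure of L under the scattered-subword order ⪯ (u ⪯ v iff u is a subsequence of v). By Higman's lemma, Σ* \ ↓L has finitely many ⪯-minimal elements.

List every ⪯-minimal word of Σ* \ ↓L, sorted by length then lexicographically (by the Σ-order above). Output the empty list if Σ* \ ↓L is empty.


Antichain: [1i, ii, i3, 3i, 33, 113].

|Q|=40, |F|=5, |δ|=102 (48 ε).
min D↑ (4 st, q0=0, F={3}): 0:1→1,i→2,3→2 1:1→2,i→3,3→2 2:1→2,i→3,3→3 3:1→3,i→3,3→3 (ε-aug+det+¬).
'1i': N↓-sim [16, 12, 5] end={s12,s14,s22,s28,s36} rej; 2/2 single-dels accept.
'ii': run [16, 6, 5] end={s12,s14,s22,s28,s36} rej; 2/2 deletions ∈↓L.
'i3': |S_i|=[16, 6, 5] end={s12,s14,s22,s28,s36} — reject; 2/2 deletions ∈↓L.
'3i': |S_i|=[16, 7, 5] end={s12,s14,s22,s28,s36} ∉↓L; 2/2 single-dels accept.
'33': N↓-sim [16, 7, 5] end={s12,s14,s22,s28,s36} — reject; 2/2 deletions ∈↓L.
'113': N↓-sim [16, 12, 7, 5] end={s12,s14,s22,s28,s36} rej; 3/3 deletions ∈↓L.
6 words, ⪯-incomp.


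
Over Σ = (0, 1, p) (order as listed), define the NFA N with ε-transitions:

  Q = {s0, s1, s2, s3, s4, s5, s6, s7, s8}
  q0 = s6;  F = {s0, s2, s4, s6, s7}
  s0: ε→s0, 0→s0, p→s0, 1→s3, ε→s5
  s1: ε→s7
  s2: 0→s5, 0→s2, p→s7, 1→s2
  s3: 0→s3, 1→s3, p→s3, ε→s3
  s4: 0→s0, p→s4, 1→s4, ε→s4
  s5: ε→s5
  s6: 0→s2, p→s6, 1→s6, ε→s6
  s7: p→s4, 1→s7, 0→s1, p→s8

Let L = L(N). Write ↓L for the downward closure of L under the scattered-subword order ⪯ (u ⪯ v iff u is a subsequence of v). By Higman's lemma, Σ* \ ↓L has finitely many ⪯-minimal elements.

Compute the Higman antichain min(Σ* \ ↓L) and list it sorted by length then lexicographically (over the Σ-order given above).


A = [0pp01].

|Q|=9, |F|=5, |δ|=27 (7 ε).
min D↑ (6 st, q0=0, F={5}): 0:0→1,1→0,p→0 1:0→1,1→1,p→2 2:0→2,1→2,p→3 3:0→4,1→3,p→3 4:0→4,1→5,p→4 5:0→5,1→5,p→5 (ε-aug+det+¬).
'0pp01': N↓-sim [9, 8, 7, 5, 3, 1] end={s3} — reject; 5/5 deletions ∈↓L.
1 obstructions.
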